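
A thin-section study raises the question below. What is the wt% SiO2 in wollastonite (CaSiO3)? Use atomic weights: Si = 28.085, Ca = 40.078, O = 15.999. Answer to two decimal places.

51.72 wt%

Molar mass of CaSiO3 = 1*40.078 + 1*28.085 + 3*15.999 = 116.160 g/mol.
Each formula unit contains 1 Si, equivalent to 1/1 = 1.0000 mol SiO2.
M(SiO2) = 1×28.085 + 2×15.999 = 60.083 g/mol.
Mass of SiO2 per formula unit = 1.0000 × 60.083 = 60.083 g.
SiO2 wt% = 60.083 / 116.160 × 100 = 51.72%.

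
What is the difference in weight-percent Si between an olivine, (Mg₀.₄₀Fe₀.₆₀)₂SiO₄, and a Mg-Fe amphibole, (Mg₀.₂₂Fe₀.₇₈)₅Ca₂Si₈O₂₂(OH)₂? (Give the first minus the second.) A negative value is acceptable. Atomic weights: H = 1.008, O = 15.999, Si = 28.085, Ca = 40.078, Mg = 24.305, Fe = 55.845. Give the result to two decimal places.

First mineral: 28.085 g Si in 178.539 g formula = 15.73 wt% Si.
Second mineral: 224.680 g Si in 935.359 g formula = 24.02 wt% Si.
15.73% − 24.02% gives a difference of -8.29 percentage points.

-8.29 percentage points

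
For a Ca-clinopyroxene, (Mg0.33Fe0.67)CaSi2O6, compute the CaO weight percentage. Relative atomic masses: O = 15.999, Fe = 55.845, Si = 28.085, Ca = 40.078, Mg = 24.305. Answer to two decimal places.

Molar mass of (Mg0.33Fe0.67)CaSi2O6 = 0.33×24.305 + 0.67×55.845 + 1×40.078 + 2×28.085 + 6×15.999 = 237.679 g/mol.
Each formula unit contains 1 Ca, equivalent to 1/1 = 1.0000 mol CaO.
M(CaO) = 1×40.078 + 1×15.999 = 56.077 g/mol.
Mass of CaO per formula unit = 1.0000 × 56.077 = 56.077 g.
CaO wt% = 56.077 / 237.679 × 100 = 23.59%.

23.59 wt%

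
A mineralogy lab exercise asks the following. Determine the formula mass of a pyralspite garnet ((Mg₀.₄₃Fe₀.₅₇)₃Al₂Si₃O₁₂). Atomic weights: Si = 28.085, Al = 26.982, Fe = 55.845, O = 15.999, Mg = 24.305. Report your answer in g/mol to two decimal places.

M = 1.29(24.305) + 1.71(55.845) + 2(26.982) + 3(28.085) + 12(15.999)

457.06 g/mol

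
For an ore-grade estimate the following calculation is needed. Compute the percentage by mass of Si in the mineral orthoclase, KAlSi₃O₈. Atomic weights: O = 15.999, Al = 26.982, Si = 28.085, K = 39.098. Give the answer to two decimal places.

30.27 weight percent

Molar mass of KAlSi₃O₈: 1·39.098 + 1·26.982 + 3·28.085 + 8·15.999 = 278.327 g/mol.
Mass of Si per formula unit: 3 × 28.085 = 84.255 g.
Weight fraction Si = 84.255 / 278.327 = 0.3027.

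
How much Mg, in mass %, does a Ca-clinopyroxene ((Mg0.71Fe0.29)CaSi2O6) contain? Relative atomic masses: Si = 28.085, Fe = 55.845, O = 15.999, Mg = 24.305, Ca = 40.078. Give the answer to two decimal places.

Formula mass = 0.71·24.305 + 0.29·55.845 + 1·40.078 + 2·28.085 + 6·15.999 = 225.694 g/mol, of which 17.257 g is Mg.
So Mg makes up 17.257/225.694 = 0.0765 of the mass, i.e. 7.65%.

7.65 mass %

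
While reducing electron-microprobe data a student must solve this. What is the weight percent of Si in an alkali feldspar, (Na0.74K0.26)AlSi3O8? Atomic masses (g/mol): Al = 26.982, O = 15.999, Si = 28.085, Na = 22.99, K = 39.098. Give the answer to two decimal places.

31.63 mass %

M((Na0.74K0.26)AlSi3O8) = 266.407 g/mol.
Si contributes 3 × 28.085 = 84.255 g per mole.
84.255/266.407 = 0.3163 → 31.63%.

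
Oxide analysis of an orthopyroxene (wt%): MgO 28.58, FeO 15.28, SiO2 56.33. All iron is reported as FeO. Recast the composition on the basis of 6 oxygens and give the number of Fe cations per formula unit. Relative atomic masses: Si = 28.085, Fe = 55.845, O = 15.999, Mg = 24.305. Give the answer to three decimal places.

MgO: 28.58/40.304 = 0.70911 mol → 0.70911 mol Mg, 0.70911 mol O.
FeO: 15.28/71.844 = 0.21268 mol → 0.21268 mol Fe, 0.21268 mol O.
SiO2: 56.33/60.083 = 0.93754 mol → 0.93754 mol Si, 1.87508 mol O.
Total oxygen = 2.79687 mol. Normalization factor = 6/2.79687 = 2.14526.
Fe per 6 O = 0.21268 × 2.14526 = 0.456.

0.456 Fe apfu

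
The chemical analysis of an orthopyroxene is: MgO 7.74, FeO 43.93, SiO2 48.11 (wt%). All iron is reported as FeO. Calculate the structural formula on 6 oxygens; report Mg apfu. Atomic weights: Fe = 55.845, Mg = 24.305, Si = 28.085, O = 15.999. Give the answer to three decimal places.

0.479 Mg apfu

MgO: 7.74/40.304 = 0.19204 mol → 0.19204 mol Mg, 0.19204 mol O.
FeO: 43.93/71.844 = 0.61146 mol → 0.61146 mol Fe, 0.61146 mol O.
SiO2: 48.11/60.083 = 0.80073 mol → 0.80073 mol Si, 1.60146 mol O.
Total oxygen = 2.40496 mol. Normalization factor = 6/2.40496 = 2.49484.
Mg per 6 O = 0.19204 × 2.49484 = 0.479.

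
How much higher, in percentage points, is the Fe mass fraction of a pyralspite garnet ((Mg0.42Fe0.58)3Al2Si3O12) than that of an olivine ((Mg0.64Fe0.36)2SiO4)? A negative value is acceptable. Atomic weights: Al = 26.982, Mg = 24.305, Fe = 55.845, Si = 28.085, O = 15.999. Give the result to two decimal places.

Fe in (Mg0.42Fe0.58)3Al2Si3O12: molar mass 458.002 g/mol; 1.74×55.845 = 97.170 g → 21.22 wt%.
Fe in (Mg0.64Fe0.36)2SiO4: molar mass 163.400 g/mol; 0.72×55.845 = 40.208 g → 24.61 wt%.
Difference = 21.22 − 24.61 = -3.39 percentage points.

-3.39 percentage points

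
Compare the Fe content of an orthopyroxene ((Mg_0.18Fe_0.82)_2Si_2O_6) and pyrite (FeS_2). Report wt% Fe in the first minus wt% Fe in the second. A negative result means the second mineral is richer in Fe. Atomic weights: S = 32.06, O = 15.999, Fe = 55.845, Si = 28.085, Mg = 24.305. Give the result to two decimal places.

M((Mg_0.18Fe_0.82)_2Si_2O_6) = 252.500 g/mol, so wt% Fe = 91.586/252.500 × 100 = 36.27%.
M(FeS_2) = 119.965 g/mol, so wt% Fe = 55.845/119.965 × 100 = 46.55%.
36.27 − 46.55 = -10.28 pp.

-10.28 percentage points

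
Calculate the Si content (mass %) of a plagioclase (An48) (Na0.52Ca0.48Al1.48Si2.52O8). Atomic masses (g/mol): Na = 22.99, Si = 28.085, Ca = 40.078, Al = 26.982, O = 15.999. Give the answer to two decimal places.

26.22 mass %

M(Na0.52Ca0.48Al1.48Si2.52O8) = 269.892 g/mol.
Si contributes 2.52 × 28.085 = 70.774 g per mole.
70.774/269.892 = 0.2622 → 26.22%.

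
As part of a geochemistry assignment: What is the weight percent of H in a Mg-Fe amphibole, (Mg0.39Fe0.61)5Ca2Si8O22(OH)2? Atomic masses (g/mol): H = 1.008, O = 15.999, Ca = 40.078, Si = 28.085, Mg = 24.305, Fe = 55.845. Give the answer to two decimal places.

0.22 wt%

Formula mass = 1.95×24.305 + 3.05×55.845 + 2×40.078 + 8×28.085 + 24×15.999 + 2×1.008 = 908.550 g/mol, of which 2.016 g is H.
So H makes up 2.016/908.550 = 0.0022 of the mass, i.e. 0.22%.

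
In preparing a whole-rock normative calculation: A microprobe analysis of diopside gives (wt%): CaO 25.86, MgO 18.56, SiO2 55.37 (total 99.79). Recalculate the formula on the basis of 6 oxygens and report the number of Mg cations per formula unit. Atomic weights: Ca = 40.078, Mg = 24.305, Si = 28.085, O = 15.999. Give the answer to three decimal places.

25.86 wt% CaO ÷ 56.077 g/mol = 0.46115 mol, giving 0.46115 Ca and 0.46115 O.
18.56 wt% MgO ÷ 40.304 g/mol = 0.46050 mol, giving 0.46050 Mg and 0.46050 O.
55.37 wt% SiO2 ÷ 60.083 g/mol = 0.92156 mol, giving 0.92156 Si and 1.84312 O.
Oxygen sums to 2.76477; scaling by 6/2.76477 = 2.17016 puts the formula on 6 O.
Mg: 0.46050 × 2.17016 = 0.999 atoms per formula unit.

0.999 Mg apfu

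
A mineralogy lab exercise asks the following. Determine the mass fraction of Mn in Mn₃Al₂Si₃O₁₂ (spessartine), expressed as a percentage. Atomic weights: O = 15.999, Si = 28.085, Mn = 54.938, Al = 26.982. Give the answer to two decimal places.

Formula mass = 3*54.938 + 2*26.982 + 3*28.085 + 12*15.999 = 495.021 g/mol, of which 164.814 g is Mn.
So Mn makes up 164.814/495.021 = 0.3329 of the mass, i.e. 33.29%.

33.29 weight percent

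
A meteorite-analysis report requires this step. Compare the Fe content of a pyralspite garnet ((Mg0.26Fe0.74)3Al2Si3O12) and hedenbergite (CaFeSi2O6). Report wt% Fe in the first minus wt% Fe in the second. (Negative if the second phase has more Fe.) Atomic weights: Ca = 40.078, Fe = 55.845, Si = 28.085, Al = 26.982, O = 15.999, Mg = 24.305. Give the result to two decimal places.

M((Mg0.26Fe0.74)3Al2Si3O12) = 473.141 g/mol, so wt% Fe = 123.976/473.141 × 100 = 26.20%.
M(CaFeSi2O6) = 248.087 g/mol, so wt% Fe = 55.845/248.087 × 100 = 22.51%.
26.20 − 22.51 = 3.69 pp.

3.69 percentage points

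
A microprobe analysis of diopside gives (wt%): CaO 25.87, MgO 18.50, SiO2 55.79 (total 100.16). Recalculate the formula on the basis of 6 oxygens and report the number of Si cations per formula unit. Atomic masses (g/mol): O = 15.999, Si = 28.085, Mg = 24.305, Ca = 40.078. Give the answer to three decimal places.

2.006 Si apfu

25.87 wt% CaO ÷ 56.077 g/mol = 0.46133 mol, giving 0.46133 Ca and 0.46133 O.
18.50 wt% MgO ÷ 40.304 g/mol = 0.45901 mol, giving 0.45901 Mg and 0.45901 O.
55.79 wt% SiO2 ÷ 60.083 g/mol = 0.92855 mol, giving 0.92855 Si and 1.85710 O.
Oxygen sums to 2.77744; scaling by 6/2.77744 = 2.16026 puts the formula on 6 O.
Si: 0.92855 × 2.16026 = 2.006 atoms per formula unit.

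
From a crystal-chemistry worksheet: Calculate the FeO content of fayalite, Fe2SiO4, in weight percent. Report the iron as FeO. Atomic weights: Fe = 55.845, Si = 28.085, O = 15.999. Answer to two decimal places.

Molar mass of Fe2SiO4 = 2·55.845 + 1·28.085 + 4·15.999 = 203.771 g/mol.
Each formula unit contains 2 Fe, equivalent to 2/1 = 2.0000 mol FeO.
M(FeO) = 1×55.845 + 1×15.999 = 71.844 g/mol.
Mass of FeO per formula unit = 2.0000 × 71.844 = 143.688 g.
FeO wt% = 143.688 / 203.771 × 100 = 70.51%.

70.51 wt%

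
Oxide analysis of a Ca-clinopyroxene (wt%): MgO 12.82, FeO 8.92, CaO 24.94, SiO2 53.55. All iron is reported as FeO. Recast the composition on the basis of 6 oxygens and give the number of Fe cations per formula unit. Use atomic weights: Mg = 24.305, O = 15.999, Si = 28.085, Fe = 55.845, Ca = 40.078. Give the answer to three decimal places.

MgO (M=40.304): mol = 0.31808; Mg = 0.31808, O = 0.31808.
FeO (M=71.844): mol = 0.12416; Fe = 0.12416, O = 0.12416.
CaO (M=56.077): mol = 0.44475; Ca = 0.44475, O = 0.44475.
SiO2 (M=60.083): mol = 0.89127; Si = 0.89127, O = 1.78254.
ΣO = 2.66953; factor = 6/ΣO = 2.24759.
Fe apfu = 0.12416 × 2.24759 = 0.279.

0.279 Fe apfu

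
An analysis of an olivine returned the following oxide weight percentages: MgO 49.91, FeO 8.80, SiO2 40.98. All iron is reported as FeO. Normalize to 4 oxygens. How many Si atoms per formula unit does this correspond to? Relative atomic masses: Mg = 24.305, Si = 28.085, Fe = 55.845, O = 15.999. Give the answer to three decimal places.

MgO (M=40.304): mol = 1.23834; Mg = 1.23834, O = 1.23834.
FeO (M=71.844): mol = 0.12249; Fe = 0.12249, O = 0.12249.
SiO2 (M=60.083): mol = 0.68206; Si = 0.68206, O = 1.36412.
ΣO = 2.72495; factor = 4/ΣO = 1.46792.
Si apfu = 0.68206 × 1.46792 = 1.001.

1.001 Si apfu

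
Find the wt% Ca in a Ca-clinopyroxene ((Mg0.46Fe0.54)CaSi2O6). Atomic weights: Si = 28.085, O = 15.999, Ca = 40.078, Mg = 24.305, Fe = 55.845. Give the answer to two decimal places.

M((Mg0.46Fe0.54)CaSi2O6) = 233.579 g/mol.
Ca contributes 1 × 40.078 = 40.078 g per mole.
40.078/233.579 = 0.1716 → 17.16%.

17.16 wt%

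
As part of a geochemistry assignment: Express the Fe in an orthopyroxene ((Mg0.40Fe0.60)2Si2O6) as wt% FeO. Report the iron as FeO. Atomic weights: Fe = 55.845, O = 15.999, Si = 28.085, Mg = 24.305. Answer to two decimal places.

Molar mass of (Mg0.40Fe0.60)2Si2O6 = 0.80·24.305 + 1.20·55.845 + 2·28.085 + 6·15.999 = 238.622 g/mol.
Each formula unit contains 1.20 Fe, equivalent to 1.20/1 = 1.2000 mol FeO.
M(FeO) = 1×55.845 + 1×15.999 = 71.844 g/mol.
Mass of FeO per formula unit = 1.2000 × 71.844 = 86.213 g.
FeO wt% = 86.213 / 238.622 × 100 = 36.13%.

36.13 wt%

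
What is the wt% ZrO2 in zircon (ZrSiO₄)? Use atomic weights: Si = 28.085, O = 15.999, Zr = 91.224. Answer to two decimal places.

Formula mass = 183.305 g/mol.
1 Zr → 1.0000 mol ZrO2 per formula unit; M(ZrO2) = 123.222, so ZrO2 mass = 123.222 g.
123.222/183.305 × 100 = 67.22 wt%.

67.22 wt%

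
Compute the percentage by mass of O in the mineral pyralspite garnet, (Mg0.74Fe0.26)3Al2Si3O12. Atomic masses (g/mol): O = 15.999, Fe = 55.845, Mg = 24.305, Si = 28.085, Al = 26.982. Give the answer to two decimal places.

44.89 wt%

Molar mass of (Mg0.74Fe0.26)3Al2Si3O12: 2.22·24.305 + 0.78·55.845 + 2·26.982 + 3·28.085 + 12·15.999 = 427.723 g/mol.
Mass of O per formula unit: 12 × 15.999 = 191.988 g.
Weight fraction O = 191.988 / 427.723 = 0.4489.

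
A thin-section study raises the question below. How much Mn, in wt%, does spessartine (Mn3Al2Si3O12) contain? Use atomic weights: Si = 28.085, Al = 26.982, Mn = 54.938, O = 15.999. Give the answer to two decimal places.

33.29 wt%

Formula mass = 3·54.938 + 2·26.982 + 3·28.085 + 12·15.999 = 495.021 g/mol, of which 164.814 g is Mn.
So Mn makes up 164.814/495.021 = 0.3329 of the mass, i.e. 33.29%.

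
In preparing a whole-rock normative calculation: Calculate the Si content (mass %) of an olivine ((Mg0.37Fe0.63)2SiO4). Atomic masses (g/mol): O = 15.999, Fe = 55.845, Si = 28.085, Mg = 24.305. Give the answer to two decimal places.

15.57 mass %

Molar mass of (Mg0.37Fe0.63)2SiO4: 0.74×24.305 + 1.26×55.845 + 1×28.085 + 4×15.999 = 180.431 g/mol.
Mass of Si per formula unit: 1 × 28.085 = 28.085 g.
Weight fraction Si = 28.085 / 180.431 = 0.1557.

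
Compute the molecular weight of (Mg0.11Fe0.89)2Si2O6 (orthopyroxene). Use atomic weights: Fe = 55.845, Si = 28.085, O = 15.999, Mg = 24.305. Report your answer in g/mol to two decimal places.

256.92 g/mol

M = 0.22×24.305 + 1.78×55.845 + 2×28.085 + 6×15.999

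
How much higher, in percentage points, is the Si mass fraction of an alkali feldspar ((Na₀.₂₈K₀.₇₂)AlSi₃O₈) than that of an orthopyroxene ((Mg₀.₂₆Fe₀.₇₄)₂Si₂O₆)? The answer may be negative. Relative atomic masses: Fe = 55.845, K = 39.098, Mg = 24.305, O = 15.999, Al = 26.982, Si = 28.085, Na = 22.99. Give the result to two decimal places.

Si in (Na₀.₂₈K₀.₇₂)AlSi₃O₈: molar mass 273.817 g/mol; 3×28.085 = 84.255 g → 30.77 wt%.
Si in (Mg₀.₂₆Fe₀.₇₄)₂Si₂O₆: molar mass 247.453 g/mol; 2×28.085 = 56.170 g → 22.70 wt%.
Difference = 30.77 − 22.70 = 8.07 percentage points.

8.07 percentage points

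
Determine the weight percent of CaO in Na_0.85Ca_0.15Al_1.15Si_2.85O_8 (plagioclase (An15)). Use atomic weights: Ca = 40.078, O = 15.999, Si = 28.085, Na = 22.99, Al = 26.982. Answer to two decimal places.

3.18 wt%

Molar mass of Na_0.85Ca_0.15Al_1.15Si_2.85O_8 = 0.85*22.99 + 0.15*40.078 + 1.15*26.982 + 2.85*28.085 + 8*15.999 = 264.617 g/mol.
Each formula unit contains 0.15 Ca, equivalent to 0.15/1 = 0.1500 mol CaO.
M(CaO) = 1×40.078 + 1×15.999 = 56.077 g/mol.
Mass of CaO per formula unit = 0.1500 × 56.077 = 8.412 g.
CaO wt% = 8.412 / 264.617 × 100 = 3.18%.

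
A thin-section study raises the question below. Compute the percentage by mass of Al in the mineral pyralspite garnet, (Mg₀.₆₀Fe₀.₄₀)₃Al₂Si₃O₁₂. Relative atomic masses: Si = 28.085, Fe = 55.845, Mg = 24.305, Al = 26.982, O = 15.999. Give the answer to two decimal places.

M((Mg₀.₆₀Fe₀.₄₀)₃Al₂Si₃O₁₂) = 440.970 g/mol.
Al contributes 2 × 26.982 = 53.964 g per mole.
53.964/440.970 = 0.1224 → 12.24%.

12.24 mass %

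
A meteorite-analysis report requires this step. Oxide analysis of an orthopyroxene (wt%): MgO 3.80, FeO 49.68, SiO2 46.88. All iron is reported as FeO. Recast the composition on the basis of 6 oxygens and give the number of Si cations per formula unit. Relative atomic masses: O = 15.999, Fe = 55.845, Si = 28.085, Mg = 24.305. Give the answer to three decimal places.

1.995 Si apfu

3.80 wt% MgO ÷ 40.304 g/mol = 0.09428 mol, giving 0.09428 Mg and 0.09428 O.
49.68 wt% FeO ÷ 71.844 g/mol = 0.69150 mol, giving 0.69150 Fe and 0.69150 O.
46.88 wt% SiO2 ÷ 60.083 g/mol = 0.78025 mol, giving 0.78025 Si and 1.56050 O.
Oxygen sums to 2.34628; scaling by 6/2.34628 = 2.55724 puts the formula on 6 O.
Si: 0.78025 × 2.55724 = 1.995 atoms per formula unit.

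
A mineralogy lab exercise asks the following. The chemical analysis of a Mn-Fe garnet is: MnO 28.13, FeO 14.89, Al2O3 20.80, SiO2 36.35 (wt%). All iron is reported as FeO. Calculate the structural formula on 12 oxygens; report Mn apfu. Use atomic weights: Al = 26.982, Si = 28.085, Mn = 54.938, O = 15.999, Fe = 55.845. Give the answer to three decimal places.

MnO (M=70.937): mol = 0.39655; Mn = 0.39655, O = 0.39655.
FeO (M=71.844): mol = 0.20725; Fe = 0.20725, O = 0.20725.
Al2O3 (M=101.961): mol = 0.20400; Al = 0.40800, O = 0.61200.
SiO2 (M=60.083): mol = 0.60500; Si = 0.60500, O = 1.21000.
ΣO = 2.42580; factor = 12/ΣO = 4.94682.
Mn apfu = 0.39655 × 4.94682 = 1.962.

1.962 Mn apfu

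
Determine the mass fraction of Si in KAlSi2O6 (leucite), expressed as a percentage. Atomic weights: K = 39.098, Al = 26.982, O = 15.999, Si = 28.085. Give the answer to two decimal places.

Molar mass of KAlSi2O6: 1·39.098 + 1·26.982 + 2·28.085 + 6·15.999 = 218.244 g/mol.
Mass of Si per formula unit: 2 × 28.085 = 56.170 g.
Weight fraction Si = 56.170 / 218.244 = 0.2574.

25.74 weight percent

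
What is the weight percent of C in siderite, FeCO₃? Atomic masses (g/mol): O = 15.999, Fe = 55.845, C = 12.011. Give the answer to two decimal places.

Molar mass of FeCO₃: 1×55.845 + 1×12.011 + 3×15.999 = 115.853 g/mol.
Mass of C per formula unit: 1 × 12.011 = 12.011 g.
Weight fraction C = 12.011 / 115.853 = 0.1037.

10.37 mass %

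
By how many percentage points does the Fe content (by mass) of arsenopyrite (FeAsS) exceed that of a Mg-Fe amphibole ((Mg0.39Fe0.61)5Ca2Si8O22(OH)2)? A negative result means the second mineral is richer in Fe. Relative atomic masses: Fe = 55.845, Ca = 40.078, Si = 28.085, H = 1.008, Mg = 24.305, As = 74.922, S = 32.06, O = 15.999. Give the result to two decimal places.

15.55 percentage points

Fe in FeAsS: molar mass 162.827 g/mol; 1×55.845 = 55.845 g → 34.30 wt%.
Fe in (Mg0.39Fe0.61)5Ca2Si8O22(OH)2: molar mass 908.550 g/mol; 3.05×55.845 = 170.327 g → 18.75 wt%.
Difference = 34.30 − 18.75 = 15.55 percentage points.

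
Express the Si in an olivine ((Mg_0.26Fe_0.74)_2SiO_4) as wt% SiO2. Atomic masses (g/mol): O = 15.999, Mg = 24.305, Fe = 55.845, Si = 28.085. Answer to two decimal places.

Formula mass = 187.370 g/mol.
1 Si → 1.0000 mol SiO2 per formula unit; M(SiO2) = 60.083, so SiO2 mass = 60.083 g.
60.083/187.370 × 100 = 32.07 wt%.

32.07 wt%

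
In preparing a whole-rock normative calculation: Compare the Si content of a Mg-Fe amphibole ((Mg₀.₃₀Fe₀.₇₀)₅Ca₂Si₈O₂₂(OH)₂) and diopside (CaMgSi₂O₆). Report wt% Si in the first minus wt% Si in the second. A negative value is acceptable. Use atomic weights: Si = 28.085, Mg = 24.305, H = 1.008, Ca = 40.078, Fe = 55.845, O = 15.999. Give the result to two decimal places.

M((Mg₀.₃₀Fe₀.₇₀)₅Ca₂Si₈O₂₂(OH)₂) = 922.743 g/mol, so wt% Si = 224.680/922.743 × 100 = 24.35%.
M(CaMgSi₂O₆) = 216.547 g/mol, so wt% Si = 56.170/216.547 × 100 = 25.94%.
24.35 − 25.94 = -1.59 pp.

-1.59 percentage points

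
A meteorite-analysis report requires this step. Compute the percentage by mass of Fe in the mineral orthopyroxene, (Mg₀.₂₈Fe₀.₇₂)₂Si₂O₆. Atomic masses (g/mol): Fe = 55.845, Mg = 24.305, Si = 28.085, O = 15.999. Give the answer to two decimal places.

32.66 weight percent

Molar mass of (Mg₀.₂₈Fe₀.₇₂)₂Si₂O₆: 0.56×24.305 + 1.44×55.845 + 2×28.085 + 6×15.999 = 246.192 g/mol.
Mass of Fe per formula unit: 1.44 × 55.845 = 80.417 g.
Weight fraction Fe = 80.417 / 246.192 = 0.3266.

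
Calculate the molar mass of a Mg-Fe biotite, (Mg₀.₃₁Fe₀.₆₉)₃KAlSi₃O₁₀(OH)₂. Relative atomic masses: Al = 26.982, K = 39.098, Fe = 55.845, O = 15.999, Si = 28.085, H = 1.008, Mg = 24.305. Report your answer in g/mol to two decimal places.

482.54 g/mol

The formula mass is the sum 0.93(24.305) + 2.07(55.845) + 1(39.098) + 1(26.982) + 3(28.085) + 12(15.999) + 2(1.008).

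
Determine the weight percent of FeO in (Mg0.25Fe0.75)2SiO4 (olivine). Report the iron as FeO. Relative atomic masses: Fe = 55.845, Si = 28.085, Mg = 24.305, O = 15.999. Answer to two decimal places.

57.32 wt%

M((Mg0.25Fe0.75)2SiO4) = 188.001 g/mol; M(FeO) = 71.844 g/mol.
Moles FeO per formula unit = 1.50 Fe ÷ 1 = 1.5000.
FeO fraction = (1.5000 × 71.844) / 188.001 = 107.766/188.001 = 0.5732.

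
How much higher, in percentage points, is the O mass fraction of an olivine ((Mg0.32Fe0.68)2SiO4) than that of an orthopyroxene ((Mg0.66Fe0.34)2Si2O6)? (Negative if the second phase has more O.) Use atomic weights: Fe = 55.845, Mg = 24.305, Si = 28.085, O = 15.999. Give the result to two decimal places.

First mineral: 63.996 g O in 183.585 g formula = 34.86 wt% O.
Second mineral: 95.994 g O in 222.221 g formula = 43.20 wt% O.
34.86% − 43.20% gives a difference of -8.34 percentage points.

-8.34 percentage points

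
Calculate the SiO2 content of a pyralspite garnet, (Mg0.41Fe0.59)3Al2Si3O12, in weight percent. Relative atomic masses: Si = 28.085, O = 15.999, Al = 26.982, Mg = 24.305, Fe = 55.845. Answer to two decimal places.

Molar mass of (Mg0.41Fe0.59)3Al2Si3O12 = 1.23*24.305 + 1.77*55.845 + 2*26.982 + 3*28.085 + 12*15.999 = 458.948 g/mol.
Each formula unit contains 3 Si, equivalent to 3/1 = 3.0000 mol SiO2.
M(SiO2) = 1×28.085 + 2×15.999 = 60.083 g/mol.
Mass of SiO2 per formula unit = 3.0000 × 60.083 = 180.249 g.
SiO2 wt% = 180.249 / 458.948 × 100 = 39.27%.

39.27 wt%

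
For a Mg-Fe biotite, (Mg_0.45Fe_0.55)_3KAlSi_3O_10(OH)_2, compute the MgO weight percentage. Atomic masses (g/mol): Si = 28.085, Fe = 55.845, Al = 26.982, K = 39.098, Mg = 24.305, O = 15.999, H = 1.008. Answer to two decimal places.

11.59 wt%

M((Mg_0.45Fe_0.55)_3KAlSi_3O_10(OH)_2) = 469.295 g/mol; M(MgO) = 40.304 g/mol.
Moles MgO per formula unit = 1.35 Mg ÷ 1 = 1.3500.
MgO fraction = (1.3500 × 40.304) / 469.295 = 54.410/469.295 = 0.1159.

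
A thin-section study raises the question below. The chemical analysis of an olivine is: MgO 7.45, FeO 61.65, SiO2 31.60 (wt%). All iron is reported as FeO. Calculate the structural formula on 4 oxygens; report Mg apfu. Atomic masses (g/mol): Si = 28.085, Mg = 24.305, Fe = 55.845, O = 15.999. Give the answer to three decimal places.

MgO (M=40.304): mol = 0.18485; Mg = 0.18485, O = 0.18485.
FeO (M=71.844): mol = 0.85811; Fe = 0.85811, O = 0.85811.
SiO2 (M=60.083): mol = 0.52594; Si = 0.52594, O = 1.05188.
ΣO = 2.09484; factor = 4/ΣO = 1.90945.
Mg apfu = 0.18485 × 1.90945 = 0.353.

0.353 Mg apfu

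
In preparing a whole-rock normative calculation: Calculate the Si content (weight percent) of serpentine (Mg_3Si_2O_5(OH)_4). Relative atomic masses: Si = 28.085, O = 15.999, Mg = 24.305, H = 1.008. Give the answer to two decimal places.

20.27 weight percent

Molar mass of Mg_3Si_2O_5(OH)_4: 3·24.305 + 2·28.085 + 9·15.999 + 4·1.008 = 277.108 g/mol.
Mass of Si per formula unit: 2 × 28.085 = 56.170 g.
Weight fraction Si = 56.170 / 277.108 = 0.2027.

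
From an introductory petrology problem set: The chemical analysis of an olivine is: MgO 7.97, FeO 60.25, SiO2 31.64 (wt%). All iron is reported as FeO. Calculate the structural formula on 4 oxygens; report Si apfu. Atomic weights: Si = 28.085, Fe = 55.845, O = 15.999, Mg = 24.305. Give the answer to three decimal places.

1.008 Si apfu

7.97 wt% MgO ÷ 40.304 g/mol = 0.19775 mol, giving 0.19775 Mg and 0.19775 O.
60.25 wt% FeO ÷ 71.844 g/mol = 0.83862 mol, giving 0.83862 Fe and 0.83862 O.
31.64 wt% SiO2 ÷ 60.083 g/mol = 0.52660 mol, giving 0.52660 Si and 1.05320 O.
Oxygen sums to 2.08957; scaling by 4/2.08957 = 1.91427 puts the formula on 4 O.
Si: 0.52660 × 1.91427 = 1.008 atoms per formula unit.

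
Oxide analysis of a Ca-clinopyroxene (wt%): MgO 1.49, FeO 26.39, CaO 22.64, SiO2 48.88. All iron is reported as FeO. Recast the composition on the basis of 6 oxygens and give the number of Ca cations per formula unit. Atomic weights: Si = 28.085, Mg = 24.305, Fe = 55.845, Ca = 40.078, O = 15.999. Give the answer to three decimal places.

1.49 wt% MgO ÷ 40.304 g/mol = 0.03697 mol, giving 0.03697 Mg and 0.03697 O.
26.39 wt% FeO ÷ 71.844 g/mol = 0.36732 mol, giving 0.36732 Fe and 0.36732 O.
22.64 wt% CaO ÷ 56.077 g/mol = 0.40373 mol, giving 0.40373 Ca and 0.40373 O.
48.88 wt% SiO2 ÷ 60.083 g/mol = 0.81354 mol, giving 0.81354 Si and 1.62708 O.
Oxygen sums to 2.43510; scaling by 6/2.43510 = 2.46396 puts the formula on 6 O.
Ca: 0.40373 × 2.46396 = 0.995 atoms per formula unit.

0.995 Ca apfu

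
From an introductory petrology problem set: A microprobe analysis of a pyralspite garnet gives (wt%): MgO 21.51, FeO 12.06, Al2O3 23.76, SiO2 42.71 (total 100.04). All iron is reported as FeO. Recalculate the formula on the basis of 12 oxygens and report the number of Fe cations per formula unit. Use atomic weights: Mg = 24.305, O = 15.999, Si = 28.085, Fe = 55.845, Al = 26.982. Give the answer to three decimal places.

0.714 Fe apfu

MgO: 21.51/40.304 = 0.53369 mol → 0.53369 mol Mg, 0.53369 mol O.
FeO: 12.06/71.844 = 0.16786 mol → 0.16786 mol Fe, 0.16786 mol O.
Al2O3: 23.76/101.961 = 0.23303 mol → 0.46606 mol Al, 0.69909 mol O.
SiO2: 42.71/60.083 = 0.71085 mol → 0.71085 mol Si, 1.42170 mol O.
Total oxygen = 2.82234 mol. Normalization factor = 12/2.82234 = 4.25179.
Fe per 12 O = 0.16786 × 4.25179 = 0.714.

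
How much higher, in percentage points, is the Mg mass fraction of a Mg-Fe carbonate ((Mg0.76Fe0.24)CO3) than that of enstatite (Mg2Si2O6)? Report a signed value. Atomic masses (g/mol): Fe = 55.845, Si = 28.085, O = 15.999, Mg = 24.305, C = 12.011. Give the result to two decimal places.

First mineral: 18.472 g Mg in 91.883 g formula = 20.10 wt% Mg.
Second mineral: 48.610 g Mg in 200.774 g formula = 24.21 wt% Mg.
20.10% − 24.21% gives a difference of -4.11 percentage points.

-4.11 percentage points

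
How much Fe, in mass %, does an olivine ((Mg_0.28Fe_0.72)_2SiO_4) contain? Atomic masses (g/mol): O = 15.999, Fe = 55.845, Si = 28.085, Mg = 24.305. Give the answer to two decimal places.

43.21 mass %

Formula mass = 0.56*24.305 + 1.44*55.845 + 1*28.085 + 4*15.999 = 186.109 g/mol, of which 80.417 g is Fe.
So Fe makes up 80.417/186.109 = 0.4321 of the mass, i.e. 43.21%.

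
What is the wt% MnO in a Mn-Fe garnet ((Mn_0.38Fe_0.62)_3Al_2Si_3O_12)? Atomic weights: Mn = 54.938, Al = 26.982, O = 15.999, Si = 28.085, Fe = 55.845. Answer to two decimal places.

M((Mn_0.38Fe_0.62)_3Al_2Si_3O_12) = 496.708 g/mol; M(MnO) = 70.937 g/mol.
Moles MnO per formula unit = 1.14 Mn ÷ 1 = 1.1400.
MnO fraction = (1.1400 × 70.937) / 496.708 = 80.868/496.708 = 0.1628.

16.28 wt%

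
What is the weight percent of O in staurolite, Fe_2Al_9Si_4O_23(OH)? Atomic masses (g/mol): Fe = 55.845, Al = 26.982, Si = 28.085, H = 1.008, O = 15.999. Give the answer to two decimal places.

45.08 mass %

Formula mass = 2·55.845 + 9·26.982 + 4·28.085 + 24·15.999 + 1·1.008 = 851.852 g/mol, of which 383.976 g is O.
So O makes up 383.976/851.852 = 0.4508 of the mass, i.e. 45.08%.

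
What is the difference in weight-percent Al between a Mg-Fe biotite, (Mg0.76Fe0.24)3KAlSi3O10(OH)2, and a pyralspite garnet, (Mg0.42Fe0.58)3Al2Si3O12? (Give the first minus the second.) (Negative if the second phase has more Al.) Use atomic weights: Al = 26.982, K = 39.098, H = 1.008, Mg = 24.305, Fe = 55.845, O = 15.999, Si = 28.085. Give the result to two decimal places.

Al in (Mg0.76Fe0.24)3KAlSi3O10(OH)2: molar mass 439.963 g/mol; 1×26.982 = 26.982 g → 6.13 wt%.
Al in (Mg0.42Fe0.58)3Al2Si3O12: molar mass 458.002 g/mol; 2×26.982 = 53.964 g → 11.78 wt%.
Difference = 6.13 − 11.78 = -5.65 percentage points.

-5.65 percentage points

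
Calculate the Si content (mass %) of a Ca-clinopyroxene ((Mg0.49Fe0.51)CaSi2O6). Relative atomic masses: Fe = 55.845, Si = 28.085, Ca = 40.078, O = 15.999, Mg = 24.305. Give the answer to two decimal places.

Formula mass = 0.49×24.305 + 0.51×55.845 + 1×40.078 + 2×28.085 + 6×15.999 = 232.632 g/mol, of which 56.170 g is Si.
So Si makes up 56.170/232.632 = 0.2415 of the mass, i.e. 24.15%.

24.15 mass %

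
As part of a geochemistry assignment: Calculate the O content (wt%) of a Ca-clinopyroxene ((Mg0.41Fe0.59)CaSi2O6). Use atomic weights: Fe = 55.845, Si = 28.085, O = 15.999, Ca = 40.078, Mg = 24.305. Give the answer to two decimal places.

40.82 wt%

Formula mass = 0.41·24.305 + 0.59·55.845 + 1·40.078 + 2·28.085 + 6·15.999 = 235.156 g/mol, of which 95.994 g is O.
So O makes up 95.994/235.156 = 0.4082 of the mass, i.e. 40.82%.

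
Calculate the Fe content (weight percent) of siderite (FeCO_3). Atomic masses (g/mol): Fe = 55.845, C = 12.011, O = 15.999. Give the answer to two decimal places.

Formula mass = 1*55.845 + 1*12.011 + 3*15.999 = 115.853 g/mol, of which 55.845 g is Fe.
So Fe makes up 55.845/115.853 = 0.4820 of the mass, i.e. 48.20%.

48.20 weight percent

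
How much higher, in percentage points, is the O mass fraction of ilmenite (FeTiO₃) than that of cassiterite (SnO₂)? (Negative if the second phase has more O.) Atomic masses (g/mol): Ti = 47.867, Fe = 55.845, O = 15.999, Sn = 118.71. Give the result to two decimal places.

10.41 percentage points

M(FeTiO₃) = 151.709 g/mol, so wt% O = 47.997/151.709 × 100 = 31.64%.
M(SnO₂) = 150.708 g/mol, so wt% O = 31.998/150.708 × 100 = 21.23%.
31.64 − 21.23 = 10.41 pp.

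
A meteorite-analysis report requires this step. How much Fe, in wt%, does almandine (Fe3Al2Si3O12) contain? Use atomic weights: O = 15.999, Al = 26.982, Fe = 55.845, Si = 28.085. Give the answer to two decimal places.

33.66 wt%

Molar mass of Fe3Al2Si3O12: 3×55.845 + 2×26.982 + 3×28.085 + 12×15.999 = 497.742 g/mol.
Mass of Fe per formula unit: 3 × 55.845 = 167.535 g.
Weight fraction Fe = 167.535 / 497.742 = 0.3366.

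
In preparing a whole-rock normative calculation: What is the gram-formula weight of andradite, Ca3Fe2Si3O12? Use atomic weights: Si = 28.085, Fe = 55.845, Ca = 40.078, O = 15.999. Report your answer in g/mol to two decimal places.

508.17 g/mol

M = 3*40.078 + 2*55.845 + 3*28.085 + 12*15.999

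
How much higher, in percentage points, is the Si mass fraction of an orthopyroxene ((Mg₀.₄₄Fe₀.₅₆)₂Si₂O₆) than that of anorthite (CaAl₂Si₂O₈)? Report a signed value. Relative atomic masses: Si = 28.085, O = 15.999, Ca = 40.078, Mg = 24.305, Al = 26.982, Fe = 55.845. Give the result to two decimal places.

M((Mg₀.₄₄Fe₀.₅₆)₂Si₂O₆) = 236.099 g/mol, so wt% Si = 56.170/236.099 × 100 = 23.79%.
M(CaAl₂Si₂O₈) = 278.204 g/mol, so wt% Si = 56.170/278.204 × 100 = 20.19%.
23.79 − 20.19 = 3.60 pp.

3.60 percentage points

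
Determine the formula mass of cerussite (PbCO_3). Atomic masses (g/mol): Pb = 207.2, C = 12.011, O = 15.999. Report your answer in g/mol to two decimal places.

M = 1×207.2 + 1×12.011 + 3×15.999

267.21 g/mol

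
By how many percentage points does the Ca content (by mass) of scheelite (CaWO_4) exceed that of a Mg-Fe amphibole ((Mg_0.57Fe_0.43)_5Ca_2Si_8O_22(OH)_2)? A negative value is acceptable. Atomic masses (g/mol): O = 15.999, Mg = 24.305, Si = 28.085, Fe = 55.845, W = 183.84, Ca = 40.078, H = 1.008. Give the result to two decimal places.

Ca in CaWO_4: molar mass 287.914 g/mol; 1×40.078 = 40.078 g → 13.92 wt%.
Ca in (Mg_0.57Fe_0.43)_5Ca_2Si_8O_22(OH)_2: molar mass 880.164 g/mol; 2×40.078 = 80.156 g → 9.11 wt%.
Difference = 13.92 − 9.11 = 4.81 percentage points.

4.81 percentage points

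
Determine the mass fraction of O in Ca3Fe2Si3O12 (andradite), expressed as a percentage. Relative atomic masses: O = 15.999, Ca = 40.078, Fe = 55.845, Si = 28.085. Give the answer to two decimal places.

37.78 mass %

M(Ca3Fe2Si3O12) = 508.167 g/mol.
O contributes 12 × 15.999 = 191.988 g per mole.
191.988/508.167 = 0.3778 → 37.78%.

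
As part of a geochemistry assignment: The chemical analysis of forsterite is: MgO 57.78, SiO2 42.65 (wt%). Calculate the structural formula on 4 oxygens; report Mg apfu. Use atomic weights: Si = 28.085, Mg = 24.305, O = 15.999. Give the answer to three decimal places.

MgO: 57.78/40.304 = 1.43360 mol → 1.43360 mol Mg, 1.43360 mol O.
SiO2: 42.65/60.083 = 0.70985 mol → 0.70985 mol Si, 1.41970 mol O.
Total oxygen = 2.85330 mol. Normalization factor = 4/2.85330 = 1.40189.
Mg per 4 O = 1.43360 × 1.40189 = 2.010.

2.010 Mg apfu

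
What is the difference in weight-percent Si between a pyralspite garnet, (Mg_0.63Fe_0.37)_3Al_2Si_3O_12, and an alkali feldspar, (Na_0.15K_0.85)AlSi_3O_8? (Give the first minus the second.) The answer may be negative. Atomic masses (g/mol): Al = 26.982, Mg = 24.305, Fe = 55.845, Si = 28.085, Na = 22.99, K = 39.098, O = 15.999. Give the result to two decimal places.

-11.31 percentage points

M((Mg_0.63Fe_0.37)_3Al_2Si_3O_12) = 438.131 g/mol, so wt% Si = 84.255/438.131 × 100 = 19.23%.
M((Na_0.15K_0.85)AlSi_3O_8) = 275.911 g/mol, so wt% Si = 84.255/275.911 × 100 = 30.54%.
19.23 − 30.54 = -11.31 pp.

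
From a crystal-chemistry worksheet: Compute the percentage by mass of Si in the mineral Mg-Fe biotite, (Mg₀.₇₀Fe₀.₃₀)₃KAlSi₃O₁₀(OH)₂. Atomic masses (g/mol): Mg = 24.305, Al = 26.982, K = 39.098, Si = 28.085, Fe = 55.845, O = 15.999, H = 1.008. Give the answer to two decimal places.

18.91 wt%

Formula mass = 2.10×24.305 + 0.90×55.845 + 1×39.098 + 1×26.982 + 3×28.085 + 12×15.999 + 2×1.008 = 445.640 g/mol, of which 84.255 g is Si.
So Si makes up 84.255/445.640 = 0.1891 of the mass, i.e. 18.91%.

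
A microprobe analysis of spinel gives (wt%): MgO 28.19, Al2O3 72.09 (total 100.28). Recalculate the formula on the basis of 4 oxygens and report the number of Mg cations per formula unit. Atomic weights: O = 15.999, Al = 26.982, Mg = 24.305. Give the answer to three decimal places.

MgO: 28.19/40.304 = 0.69943 mol → 0.69943 mol Mg, 0.69943 mol O.
Al2O3: 72.09/101.961 = 0.70704 mol → 1.41408 mol Al, 2.12112 mol O.
Total oxygen = 2.82055 mol. Normalization factor = 4/2.82055 = 1.41816.
Mg per 4 O = 0.69943 × 1.41816 = 0.992.

0.992 Mg apfu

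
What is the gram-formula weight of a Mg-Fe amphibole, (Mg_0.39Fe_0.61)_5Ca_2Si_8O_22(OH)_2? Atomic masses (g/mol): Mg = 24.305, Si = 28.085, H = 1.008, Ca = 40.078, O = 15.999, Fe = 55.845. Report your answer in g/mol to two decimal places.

908.55 g/mol

The formula mass is the sum 1.95×24.305 + 3.05×55.845 + 2×40.078 + 8×28.085 + 24×15.999 + 2×1.008.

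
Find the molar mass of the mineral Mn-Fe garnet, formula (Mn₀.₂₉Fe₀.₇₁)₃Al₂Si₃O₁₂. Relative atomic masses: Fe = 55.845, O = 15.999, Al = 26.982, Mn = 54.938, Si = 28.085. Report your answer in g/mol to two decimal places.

496.95 g/mol

M = 0.87×54.938 + 2.13×55.845 + 2×26.982 + 3×28.085 + 12×15.999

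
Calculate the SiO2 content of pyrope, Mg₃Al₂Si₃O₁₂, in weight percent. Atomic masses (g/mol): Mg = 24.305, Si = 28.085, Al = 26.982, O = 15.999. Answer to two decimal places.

Molar mass of Mg₃Al₂Si₃O₁₂ = 3×24.305 + 2×26.982 + 3×28.085 + 12×15.999 = 403.122 g/mol.
Each formula unit contains 3 Si, equivalent to 3/1 = 3.0000 mol SiO2.
M(SiO2) = 1×28.085 + 2×15.999 = 60.083 g/mol.
Mass of SiO2 per formula unit = 3.0000 × 60.083 = 180.249 g.
SiO2 wt% = 180.249 / 403.122 × 100 = 44.71%.

44.71 wt%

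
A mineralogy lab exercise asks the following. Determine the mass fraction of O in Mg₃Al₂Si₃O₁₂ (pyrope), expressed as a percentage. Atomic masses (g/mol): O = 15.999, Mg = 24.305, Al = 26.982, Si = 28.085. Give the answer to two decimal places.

47.63 wt%

M(Mg₃Al₂Si₃O₁₂) = 403.122 g/mol.
O contributes 12 × 15.999 = 191.988 g per mole.
191.988/403.122 = 0.4763 → 47.63%.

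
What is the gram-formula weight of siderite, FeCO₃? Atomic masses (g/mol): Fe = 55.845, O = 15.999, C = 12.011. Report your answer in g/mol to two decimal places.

M = 1*55.845 + 1*12.011 + 3*15.999

115.85 g/mol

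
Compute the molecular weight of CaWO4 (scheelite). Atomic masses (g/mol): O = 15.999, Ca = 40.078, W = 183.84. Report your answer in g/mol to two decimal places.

The formula mass is the sum 1(40.078) + 1(183.84) + 4(15.999).

287.91 g/mol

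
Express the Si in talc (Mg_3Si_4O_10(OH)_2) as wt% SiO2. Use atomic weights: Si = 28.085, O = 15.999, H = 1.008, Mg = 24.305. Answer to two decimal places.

M(Mg_3Si_4O_10(OH)_2) = 379.259 g/mol; M(SiO2) = 60.083 g/mol.
Moles SiO2 per formula unit = 4 Si ÷ 1 = 4.0000.
SiO2 fraction = (4.0000 × 60.083) / 379.259 = 240.332/379.259 = 0.6337.

63.37 wt%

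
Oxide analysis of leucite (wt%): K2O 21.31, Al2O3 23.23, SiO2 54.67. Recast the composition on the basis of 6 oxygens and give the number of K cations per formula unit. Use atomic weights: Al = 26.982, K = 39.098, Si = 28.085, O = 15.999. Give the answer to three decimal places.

K2O: 21.31/94.195 = 0.22623 mol → 0.45246 mol K, 0.22623 mol O.
Al2O3: 23.23/101.961 = 0.22783 mol → 0.45566 mol Al, 0.68349 mol O.
SiO2: 54.67/60.083 = 0.90991 mol → 0.90991 mol Si, 1.81982 mol O.
Total oxygen = 2.72954 mol. Normalization factor = 6/2.72954 = 2.19817.
K per 6 O = 0.45246 × 2.19817 = 0.995.

0.995 K apfu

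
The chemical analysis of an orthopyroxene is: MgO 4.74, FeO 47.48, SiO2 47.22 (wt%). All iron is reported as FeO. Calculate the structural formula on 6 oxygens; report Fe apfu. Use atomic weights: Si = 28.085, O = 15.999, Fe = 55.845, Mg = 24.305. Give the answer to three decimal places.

1.687 Fe apfu

MgO (M=40.304): mol = 0.11761; Mg = 0.11761, O = 0.11761.
FeO (M=71.844): mol = 0.66088; Fe = 0.66088, O = 0.66088.
SiO2 (M=60.083): mol = 0.78591; Si = 0.78591, O = 1.57182.
ΣO = 2.35031; factor = 6/ΣO = 2.55285.
Fe apfu = 0.66088 × 2.55285 = 1.687.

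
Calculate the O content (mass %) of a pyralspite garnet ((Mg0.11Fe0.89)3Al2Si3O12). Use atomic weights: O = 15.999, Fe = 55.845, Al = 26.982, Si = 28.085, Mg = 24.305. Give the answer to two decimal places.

Molar mass of (Mg0.11Fe0.89)3Al2Si3O12: 0.33*24.305 + 2.67*55.845 + 2*26.982 + 3*28.085 + 12*15.999 = 487.334 g/mol.
Mass of O per formula unit: 12 × 15.999 = 191.988 g.
Weight fraction O = 191.988 / 487.334 = 0.3940.

39.40 mass %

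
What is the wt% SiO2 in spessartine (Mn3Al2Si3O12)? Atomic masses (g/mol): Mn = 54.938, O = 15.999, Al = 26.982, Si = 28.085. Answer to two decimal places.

M(Mn3Al2Si3O12) = 495.021 g/mol; M(SiO2) = 60.083 g/mol.
Moles SiO2 per formula unit = 3 Si ÷ 1 = 3.0000.
SiO2 fraction = (3.0000 × 60.083) / 495.021 = 180.249/495.021 = 0.3641.

36.41 wt%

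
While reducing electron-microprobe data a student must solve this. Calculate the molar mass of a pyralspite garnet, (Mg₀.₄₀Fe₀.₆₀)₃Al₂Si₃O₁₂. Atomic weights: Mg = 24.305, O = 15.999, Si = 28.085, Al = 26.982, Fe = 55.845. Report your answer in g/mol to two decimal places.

459.89 g/mol

The formula mass is the sum 1.20×24.305 + 1.80×55.845 + 2×26.982 + 3×28.085 + 12×15.999.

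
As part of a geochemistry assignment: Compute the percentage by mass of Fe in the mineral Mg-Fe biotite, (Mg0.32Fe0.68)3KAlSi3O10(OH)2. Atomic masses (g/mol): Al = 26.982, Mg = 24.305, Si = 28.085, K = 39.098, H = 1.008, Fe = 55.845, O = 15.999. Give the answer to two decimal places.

Formula mass = 0.96*24.305 + 2.04*55.845 + 1*39.098 + 1*26.982 + 3*28.085 + 12*15.999 + 2*1.008 = 481.596 g/mol, of which 113.924 g is Fe.
So Fe makes up 113.924/481.596 = 0.2366 of the mass, i.e. 23.66%.

23.66 mass %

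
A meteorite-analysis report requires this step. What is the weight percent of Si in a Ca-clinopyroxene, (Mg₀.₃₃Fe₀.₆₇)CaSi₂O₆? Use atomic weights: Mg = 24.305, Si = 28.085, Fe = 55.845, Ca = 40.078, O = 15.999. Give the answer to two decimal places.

Formula mass = 0.33×24.305 + 0.67×55.845 + 1×40.078 + 2×28.085 + 6×15.999 = 237.679 g/mol, of which 56.170 g is Si.
So Si makes up 56.170/237.679 = 0.2363 of the mass, i.e. 23.63%.

23.63 weight percent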